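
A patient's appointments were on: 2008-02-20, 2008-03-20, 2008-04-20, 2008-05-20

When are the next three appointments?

Gaps: 29, 31, 30 days — not constant. Every event is on the 20th of the month.
Pattern: the 20th of each month.
Next: June 2008 → 2008-06-20.
July 2008: 2008-07-20.
August 2008: 2008-08-20.

2008-06-20, 2008-07-20, 2008-08-20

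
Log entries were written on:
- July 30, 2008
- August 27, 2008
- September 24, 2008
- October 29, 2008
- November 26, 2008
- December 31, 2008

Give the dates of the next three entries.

January 28, 2009; February 25, 2009; March 25, 2009

All Wednesdays; the gaps (28, 28, 35, 28, 35) vary with month length.
This is the last Wednesday of each month.
Last Wednesday of January 2009: January 28, 2009.
Last Wednesday of February 2009: February 25, 2009.
March 2009 ends with Wednesday March 25, 2009.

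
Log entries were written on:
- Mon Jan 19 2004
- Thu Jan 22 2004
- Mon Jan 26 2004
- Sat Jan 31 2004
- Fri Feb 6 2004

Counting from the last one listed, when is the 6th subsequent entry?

The spacing grows by 1 each time: 3, 4, 5, 6 days.
Next gap: 7 days. Fri Feb 6 2004 + 7 days = Fri Feb 13 2004.
Next gap: 8 days. Fri Feb 13 2004 + 8 days = Sat Feb 21 2004.
Next gap: 9 days. Sat Feb 21 2004 + 9 days = Mon Mar 1 2004.
Next gap: 10 days. Mon Mar 1 2004 + 10 days = Thu Mar 11 2004.
Next gap: 11 days. Thu Mar 11 2004 + 11 days = Mon Mar 22 2004.
Next gap: 12 days. Mon Mar 22 2004 + 12 days = Sat Apr 3 2004.

Sat Apr 3 2004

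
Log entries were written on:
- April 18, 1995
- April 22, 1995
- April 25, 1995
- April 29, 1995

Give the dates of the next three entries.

May 2, 1995; May 6, 1995; May 9, 1995

Gaps: 4, 3, 4 days — not constant, but cyclic with period 2.
The events fall on every Tuesday and Saturday.
Next Tuesday: May 2, 1995.
The following Saturday is May 6, 1995.
The following Tuesday is May 9, 1995.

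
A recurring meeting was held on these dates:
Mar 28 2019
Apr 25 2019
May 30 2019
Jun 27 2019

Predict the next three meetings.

Jul 25 2019, Aug 29 2019, Sep 26 2019

Every date is a Thursday; gaps 28, 35, 28 days.
Each is the last Thursday of its month (at least one falls on the 29th or later, ruling out '4th Thursday').
Last Thursday of July 2019: Jul 25 2019.
August 2019 ends with Thursday Aug 29 2019.
September 2019 ends with Thursday Sep 26 2019.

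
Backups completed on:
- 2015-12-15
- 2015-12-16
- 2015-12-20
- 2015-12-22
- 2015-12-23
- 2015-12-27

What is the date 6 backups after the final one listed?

2016-01-10

The gap pattern 1, 4, 2, 1, 4 repeats every 3 events.
These are the Tuesdays, Wednesdays and Sundays of each week.
Next Tuesday: 2015-12-29.
The following Wednesday is 2015-12-30.
The following Sunday is 2016-01-03.
Next Tuesday: 2016-01-05.
The following Wednesday is 2016-01-06.
Next Sunday: 2016-01-10.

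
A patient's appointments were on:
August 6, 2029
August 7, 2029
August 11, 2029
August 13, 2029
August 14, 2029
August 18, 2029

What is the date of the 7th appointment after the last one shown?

The gap pattern 1, 4, 2, 1, 4 repeats every 3 events.
These are the Mondays, Tuesdays and Saturdays of each week.
The following Monday is August 20, 2029.
The following Tuesday is August 21, 2029.
Next Saturday: August 25, 2029.
The following Monday is August 27, 2029.
The following Tuesday is August 28, 2029.
Next Saturday: September 1, 2029.
The following Monday is September 3, 2029.

September 3, 2029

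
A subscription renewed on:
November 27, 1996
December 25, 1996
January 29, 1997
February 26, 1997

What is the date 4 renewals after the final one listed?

Every date is a Wednesday; gaps 28, 35, 28 days.
Each is the last Wednesday of its month (at least one falls on the 29th or later, ruling out '4th Wednesday').
Last Wednesday of March 1997: March 26, 1997.
Last Wednesday of April 1997: April 30, 1997.
May 1997 ends with Wednesday May 28, 1997.
June 1997 ends with Wednesday June 25, 1997.

June 25, 1997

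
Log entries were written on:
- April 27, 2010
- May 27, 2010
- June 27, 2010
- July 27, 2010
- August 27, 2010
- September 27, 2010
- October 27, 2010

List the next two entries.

Gaps: 30, 31, 30, 31, 31, 30 days — not constant. Every event is on the 27th of the month.
Pattern: the 27th of each month.
Next: November 2010 → November 27, 2010.
December 2010: December 27, 2010.

November 27, 2010; December 27, 2010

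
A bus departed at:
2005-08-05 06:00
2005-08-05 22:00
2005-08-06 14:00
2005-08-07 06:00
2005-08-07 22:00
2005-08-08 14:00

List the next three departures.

2005-08-09 06:00, 2005-08-09 22:00, 2005-08-10 14:00

The interval is a steady 16 hours (16, 16, 16, 16, 16).
2005-08-08 14:00 + 16 h = 2005-08-09 06:00.
2005-08-09 06:00 + 16 h = 2005-08-09 22:00.
2005-08-09 22:00 + 16 h = 2005-08-10 14:00.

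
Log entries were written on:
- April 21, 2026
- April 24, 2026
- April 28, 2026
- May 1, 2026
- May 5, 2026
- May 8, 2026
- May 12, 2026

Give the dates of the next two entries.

May 15, 2026; May 19, 2026

The gap pattern 3, 4, 3, 4, 3, 4 repeats every 2 events.
These are the Tuesdays and Fridays of each week.
Next Friday: May 15, 2026.
The following Tuesday is May 19, 2026.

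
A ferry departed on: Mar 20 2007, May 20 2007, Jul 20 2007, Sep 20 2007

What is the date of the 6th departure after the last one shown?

The day-of-month is always 20 (61, 61, 62 days between events).
So this recurs on the 20th of every 2 months.
November 2007: Nov 20 2007.
January 2008: Jan 20 2008.
March 2008: Mar 20 2008.
Next: May 2008 → May 20 2008.
July 2008: Jul 20 2008.
Next: September 2008 → Sep 20 2008.

Sep 20 2008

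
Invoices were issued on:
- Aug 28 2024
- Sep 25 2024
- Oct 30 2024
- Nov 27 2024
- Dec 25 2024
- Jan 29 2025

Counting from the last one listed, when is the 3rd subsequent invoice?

Apr 30 2025

Every date is a Wednesday; gaps 28, 35, 28, 28, 35 days.
Each is the last Wednesday of its month (at least one falls on the 29th or later, ruling out '4th Wednesday').
Last Wednesday of February 2025: Feb 26 2025.
Last Wednesday of March 2025: Mar 26 2025.
Last Wednesday of April 2025: Apr 30 2025.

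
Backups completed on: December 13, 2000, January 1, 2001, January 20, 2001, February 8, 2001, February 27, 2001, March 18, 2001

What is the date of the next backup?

April 6, 2001

Every event comes 19 days after the last (19, 19, 19, 19, 19).
March 18, 2001 + 19 days = April 6, 2001.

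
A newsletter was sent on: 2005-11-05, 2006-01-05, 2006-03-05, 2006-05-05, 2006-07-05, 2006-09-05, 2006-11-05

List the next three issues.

Each date is the 5th; the gaps (61, 59, 61, 61, 62, 61) track the month lengths.
The rule is the 5th of every 2 months.
January 2007: 2007-01-05.
Next: March 2007 → 2007-03-05.
Next: May 2007 → 2007-05-05.

2007-01-05, 2007-03-05, 2007-05-05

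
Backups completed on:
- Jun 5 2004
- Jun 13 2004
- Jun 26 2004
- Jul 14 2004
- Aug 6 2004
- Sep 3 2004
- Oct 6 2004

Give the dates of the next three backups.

The spacing grows by 5 each time: 8, 13, 18, 23, 28, 33 days.
Next gap: 38 days. Oct 6 2004 + 38 days = Nov 13 2004.
Next gap: 43 days. Nov 13 2004 + 43 days = Dec 26 2004.
Next gap: 48 days. Dec 26 2004 + 48 days = Feb 12 2005.

Nov 13 2004, Dec 26 2004, Feb 12 2005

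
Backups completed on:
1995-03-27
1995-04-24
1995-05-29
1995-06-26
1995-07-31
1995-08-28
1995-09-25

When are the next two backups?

All Mondays; the gaps (28, 35, 28, 35, 28, 28) vary with month length.
This is the last Monday of each month.
October 1995 ends with Monday 1995-10-30.
November 1995 ends with Monday 1995-11-27.

1995-10-30, 1995-11-27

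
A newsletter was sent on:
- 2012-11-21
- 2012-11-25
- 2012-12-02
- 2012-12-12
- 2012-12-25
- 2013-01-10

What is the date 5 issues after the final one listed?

2013-05-15

The spacing grows by 3 each time: 4, 7, 10, 13, 16 days.
Next gap: 19 days. 2013-01-10 + 19 days = 2013-01-29.
Next gap: 22 days. 2013-01-29 + 22 days = 2013-02-20.
Next gap: 25 days. 2013-02-20 + 25 days = 2013-03-17.
Next gap: 28 days. 2013-03-17 + 28 days = 2013-04-14.
Next gap: 31 days. 2013-04-14 + 31 days = 2013-05-15.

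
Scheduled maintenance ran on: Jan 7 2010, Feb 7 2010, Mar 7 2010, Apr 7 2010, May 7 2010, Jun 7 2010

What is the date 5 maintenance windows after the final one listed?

Nov 7 2010

The day-of-month is always 7 (31, 28, 31, 30, 31 days between events).
So this recurs on the 7th of each month.
July 2010: Jul 7 2010.
Next: August 2010 → Aug 7 2010.
September 2010: Sep 7 2010.
October 2010: Oct 7 2010.
Next: November 2010 → Nov 7 2010.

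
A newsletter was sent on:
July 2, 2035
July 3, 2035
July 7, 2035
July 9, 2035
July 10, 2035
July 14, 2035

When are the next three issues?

July 16, 2035; July 17, 2035; July 21, 2035

Every event lands on a Monday or Tuesday or Saturday (gaps cycle 1, 4, 2, 1, 4).
So the schedule is: every Monday, Tuesday and Saturday.
Next Monday: July 16, 2035.
Next Tuesday: July 17, 2035.
Next Saturday: July 21, 2035.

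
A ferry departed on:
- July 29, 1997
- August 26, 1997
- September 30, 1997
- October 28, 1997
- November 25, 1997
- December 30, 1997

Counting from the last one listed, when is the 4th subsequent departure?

April 28, 1998

These are Tuesdays with 28, 35, 28, 28, 35-day gaps.
Each is the final Tuesday of its month — July 29, 1997 is past the 28th, so '4th Tuesday' doesn't fit.
January 1998 ends with Tuesday January 27, 1998.
February 1998 ends with Tuesday February 24, 1998.
March 1998 ends with Tuesday March 31, 1998.
Last Tuesday of April 1998: April 28, 1998.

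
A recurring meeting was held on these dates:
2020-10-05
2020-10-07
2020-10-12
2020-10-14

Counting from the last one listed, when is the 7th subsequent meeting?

2020-11-09

Every event lands on a Monday or Wednesday (gaps cycle 2, 5, 2).
So the schedule is: every Monday and Wednesday.
Next Monday: 2020-10-19.
Next Wednesday: 2020-10-21.
Next Monday: 2020-10-26.
Next Wednesday: 2020-10-28.
The following Monday is 2020-11-02.
The following Wednesday is 2020-11-04.
Next Monday: 2020-11-09.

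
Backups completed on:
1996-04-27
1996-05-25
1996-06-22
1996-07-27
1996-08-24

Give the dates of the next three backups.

All dates are Saturdays, 28, 28, 35, 28 days apart.
Specifically, the 4th Saturday of each month.
September 1996 — 4th Saturday is 1996-09-28.
October 1996 — 4th Saturday is 1996-10-26.
November 1996 — 4th Saturday is 1996-11-23.

1996-09-28, 1996-10-26, 1996-11-23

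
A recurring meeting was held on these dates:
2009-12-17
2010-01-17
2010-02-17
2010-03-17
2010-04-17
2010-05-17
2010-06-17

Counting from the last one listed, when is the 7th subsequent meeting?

2011-01-17

Each date is the 17th; the gaps (31, 31, 28, 31, 30, 31) track the month lengths.
The rule is the 17th of each month.
Next: July 2010 → 2010-07-17.
August 2010: 2010-08-17.
Next: September 2010 → 2010-09-17.
Next: October 2010 → 2010-10-17.
November 2010: 2010-11-17.
Next: December 2010 → 2010-12-17.
January 2011: 2011-01-17.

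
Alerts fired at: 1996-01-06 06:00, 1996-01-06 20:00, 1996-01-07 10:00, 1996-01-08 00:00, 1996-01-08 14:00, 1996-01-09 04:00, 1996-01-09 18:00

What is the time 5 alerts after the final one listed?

Gaps: 14, 14, 14, 14, 14, 14 hours — each event is 14 hours after the previous one.
1996-01-09 18:00 + 14 h = 1996-01-10 08:00.
1996-01-10 08:00 + 14 h = 1996-01-10 22:00.
1996-01-10 22:00 + 14 h = 1996-01-11 12:00.
1996-01-11 12:00 + 14 h = 1996-01-12 02:00.
1996-01-12 02:00 + 14 h = 1996-01-12 16:00.

1996-01-12 16:00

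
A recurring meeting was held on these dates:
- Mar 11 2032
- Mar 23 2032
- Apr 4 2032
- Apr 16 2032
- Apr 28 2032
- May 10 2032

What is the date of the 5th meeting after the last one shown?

Gaps between consecutive events: 12, 12, 12, 12, 12 days — a constant 12-day interval.
May 10 2032 + 12 days = May 22 2032.
May 22 2032 + 12 days = Jun 3 2032.
Jun 3 2032 + 12 days = Jun 15 2032.
Jun 15 2032 + 12 days = Jun 27 2032.
Jun 27 2032 + 12 days = Jul 9 2032.

Jul 9 2032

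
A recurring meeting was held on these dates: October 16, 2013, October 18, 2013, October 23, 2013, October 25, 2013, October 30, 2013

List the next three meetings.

Gaps: 2, 5, 2, 5 days — not constant, but cyclic with period 2.
The events fall on every Wednesday and Friday.
Next Friday: November 1, 2013.
Next Wednesday: November 6, 2013.
Next Friday: November 8, 2013.

November 1, 2013; November 6, 2013; November 8, 2013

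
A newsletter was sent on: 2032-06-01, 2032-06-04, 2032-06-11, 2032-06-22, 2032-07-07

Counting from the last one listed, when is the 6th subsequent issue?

The spacing grows by 4 each time: 3, 7, 11, 15 days.
Next gap: 19 days. 2032-07-07 + 19 days = 2032-07-26.
Next gap: 23 days. 2032-07-26 + 23 days = 2032-08-18.
Next gap: 27 days. 2032-08-18 + 27 days = 2032-09-14.
Next gap: 31 days. 2032-09-14 + 31 days = 2032-10-15.
Next gap: 35 days. 2032-10-15 + 35 days = 2032-11-19.
Next gap: 39 days. 2032-11-19 + 39 days = 2032-12-28.

2032-12-28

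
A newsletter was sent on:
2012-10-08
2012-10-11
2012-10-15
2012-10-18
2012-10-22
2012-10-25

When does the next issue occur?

Gaps: 3, 4, 3, 4, 3 days — not constant, but cyclic with period 2.
The events fall on every Monday and Thursday.
The following Monday is 2012-10-29.

2012-10-29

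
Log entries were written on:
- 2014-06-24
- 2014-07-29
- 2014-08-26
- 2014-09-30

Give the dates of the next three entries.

All Tuesdays; the gaps (35, 28, 35) vary with month length.
This is the last Tuesday of each month.
October 2014 ends with Tuesday 2014-10-28.
Last Tuesday of November 2014: 2014-11-25.
December 2014 ends with Tuesday 2014-12-30.

2014-10-28, 2014-11-25, 2014-12-30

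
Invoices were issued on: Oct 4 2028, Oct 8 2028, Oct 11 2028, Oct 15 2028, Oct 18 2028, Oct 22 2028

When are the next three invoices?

Oct 25 2028, Oct 29 2028, Nov 1 2028

The gap pattern 4, 3, 4, 3, 4 repeats every 2 events.
These are the Wednesdays and Sundays of each week.
Next Wednesday: Oct 25 2028.
Next Sunday: Oct 29 2028.
The following Wednesday is Nov 1 2028.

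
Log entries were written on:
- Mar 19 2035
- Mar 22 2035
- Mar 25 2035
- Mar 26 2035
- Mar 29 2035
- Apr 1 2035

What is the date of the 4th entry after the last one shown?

Apr 9 2035

Every event lands on a Monday or Thursday or Sunday (gaps cycle 3, 3, 1, 3, 3).
So the schedule is: every Monday, Thursday and Sunday.
The following Monday is Apr 2 2035.
Next Thursday: Apr 5 2035.
The following Sunday is Apr 8 2035.
Next Monday: Apr 9 2035.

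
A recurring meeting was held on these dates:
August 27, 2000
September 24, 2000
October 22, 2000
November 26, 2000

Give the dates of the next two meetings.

December 24, 2000; January 28, 2001

Gaps: 28, 28, 35 days — a mix of 28 and 35. Every date is a Sunday.
Each is the 4th Sunday of its month.
December 2000 — 4th Sunday is December 24, 2000.
January 2001 — 4th Sunday is January 28, 2001.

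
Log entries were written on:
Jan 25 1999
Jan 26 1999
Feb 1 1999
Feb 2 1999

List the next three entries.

The gap pattern 1, 6, 1 repeats every 2 events.
These are the Mondays and Tuesdays of each week.
Next Monday: Feb 8 1999.
The following Tuesday is Feb 9 1999.
The following Monday is Feb 15 1999.

Feb 8 1999, Feb 9 1999, Feb 15 1999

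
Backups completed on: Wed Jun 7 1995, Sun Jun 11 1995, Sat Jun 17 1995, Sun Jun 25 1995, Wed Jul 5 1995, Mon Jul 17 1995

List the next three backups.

Intervals are 4, 6, 8, 10, 12 days — an arithmetic progression with common difference 2.
Next gap: 14 days. Mon Jul 17 1995 + 14 days = Mon Jul 31 1995.
Next gap: 16 days. Mon Jul 31 1995 + 16 days = Wed Aug 16 1995.
Next gap: 18 days. Wed Aug 16 1995 + 18 days = Sun Sep 3 1995.

Mon Jul 31 1995, Wed Aug 16 1995, Sun Sep 3 1995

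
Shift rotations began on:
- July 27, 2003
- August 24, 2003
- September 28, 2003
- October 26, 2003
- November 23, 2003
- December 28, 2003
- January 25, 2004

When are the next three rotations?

February 22, 2004; March 28, 2004; April 25, 2004

Gaps: 28, 35, 28, 28, 35, 28 days — a mix of 28 and 35. Every date is a Sunday.
Each is the 4th Sunday of its month.
February 2004 — 4th Sunday is February 22, 2004.
March 2004 — 4th Sunday is March 28, 2004.
4th Sunday of April 2004: April 25, 2004.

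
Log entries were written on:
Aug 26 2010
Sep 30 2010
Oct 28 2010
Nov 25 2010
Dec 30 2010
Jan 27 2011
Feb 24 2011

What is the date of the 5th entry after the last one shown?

Jul 28 2011

Every date is a Thursday; gaps 35, 28, 28, 35, 28, 28 days.
Each is the last Thursday of its month (at least one falls on the 29th or later, ruling out '4th Thursday').
March 2011 ends with Thursday Mar 31 2011.
April 2011 ends with Thursday Apr 28 2011.
May 2011 ends with Thursday May 26 2011.
June 2011 ends with Thursday Jun 30 2011.
July 2011 ends with Thursday Jul 28 2011.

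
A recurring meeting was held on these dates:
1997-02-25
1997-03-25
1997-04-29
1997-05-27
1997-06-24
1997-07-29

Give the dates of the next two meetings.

1997-08-26, 1997-09-30

These are Tuesdays with 28, 35, 28, 28, 35-day gaps.
Each is the final Tuesday of its month — 1997-04-29 is past the 28th, so '4th Tuesday' doesn't fit.
Last Tuesday of August 1997: 1997-08-26.
Last Tuesday of September 1997: 1997-09-30.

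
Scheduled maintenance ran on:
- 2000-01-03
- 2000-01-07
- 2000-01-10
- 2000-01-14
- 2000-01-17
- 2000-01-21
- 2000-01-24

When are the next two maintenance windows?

2000-01-28, 2000-01-31

The gap pattern 4, 3, 4, 3, 4, 3 repeats every 2 events.
These are the Mondays and Fridays of each week.
Next Friday: 2000-01-28.
The following Monday is 2000-01-31.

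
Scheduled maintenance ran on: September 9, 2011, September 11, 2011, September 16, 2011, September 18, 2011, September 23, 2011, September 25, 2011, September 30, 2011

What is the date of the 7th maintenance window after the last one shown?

Every event lands on a Friday or Sunday (gaps cycle 2, 5, 2, 5, 2, 5).
So the schedule is: every Friday and Sunday.
Next Sunday: October 2, 2011.
Next Friday: October 7, 2011.
The following Sunday is October 9, 2011.
The following Friday is October 14, 2011.
The following Sunday is October 16, 2011.
The following Friday is October 21, 2011.
Next Sunday: October 23, 2011.

October 23, 2011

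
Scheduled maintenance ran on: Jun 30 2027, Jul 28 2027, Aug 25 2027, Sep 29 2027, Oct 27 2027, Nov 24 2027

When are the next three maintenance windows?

These are Wednesdays with 28, 28, 35, 28, 28-day gaps.
Each is the final Wednesday of its month — Jun 30 2027 is past the 28th, so '4th Wednesday' doesn't fit.
December 2027 ends with Wednesday Dec 29 2027.
Last Wednesday of January 2028: Jan 26 2028.
Last Wednesday of February 2028: Feb 23 2028.

Dec 29 2027, Jan 26 2028, Feb 23 2028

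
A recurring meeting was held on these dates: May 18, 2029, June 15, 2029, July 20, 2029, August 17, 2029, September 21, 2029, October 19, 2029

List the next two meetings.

All dates are Fridays, 28, 35, 28, 35, 28 days apart.
Specifically, the 3rd Friday of each month.
3rd Friday of November 2029: November 16, 2029.
December 2029 — 3rd Friday is December 21, 2029.

November 16, 2029; December 21, 2029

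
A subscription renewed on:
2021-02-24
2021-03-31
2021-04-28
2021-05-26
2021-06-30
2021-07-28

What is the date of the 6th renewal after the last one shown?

These are Wednesdays with 35, 28, 28, 35, 28-day gaps.
Each is the final Wednesday of its month — 2021-03-31 is past the 28th, so '4th Wednesday' doesn't fit.
Last Wednesday of August 2021: 2021-08-25.
September 2021 ends with Wednesday 2021-09-29.
October 2021 ends with Wednesday 2021-10-27.
Last Wednesday of November 2021: 2021-11-24.
Last Wednesday of December 2021: 2021-12-29.
Last Wednesday of January 2022: 2022-01-26.

2022-01-26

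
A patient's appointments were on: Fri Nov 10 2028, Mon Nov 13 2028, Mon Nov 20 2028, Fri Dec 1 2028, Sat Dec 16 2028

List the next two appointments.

Thu Jan 4 2029, Sat Jan 27 2029

The spacing grows by 4 each time: 3, 7, 11, 15 days.
Next gap: 19 days. Sat Dec 16 2028 + 19 days = Thu Jan 4 2029.
Next gap: 23 days. Thu Jan 4 2029 + 23 days = Sat Jan 27 2029.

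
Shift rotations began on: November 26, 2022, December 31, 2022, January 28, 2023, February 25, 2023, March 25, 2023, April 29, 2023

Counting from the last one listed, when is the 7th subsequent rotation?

November 25, 2023

Every date is a Saturday; gaps 35, 28, 28, 28, 35 days.
Each is the last Saturday of its month (at least one falls on the 29th or later, ruling out '4th Saturday').
May 2023 ends with Saturday May 27, 2023.
Last Saturday of June 2023: June 24, 2023.
Last Saturday of July 2023: July 29, 2023.
August 2023 ends with Saturday August 26, 2023.
September 2023 ends with Saturday September 30, 2023.
Last Saturday of October 2023: October 28, 2023.
November 2023 ends with Saturday November 25, 2023.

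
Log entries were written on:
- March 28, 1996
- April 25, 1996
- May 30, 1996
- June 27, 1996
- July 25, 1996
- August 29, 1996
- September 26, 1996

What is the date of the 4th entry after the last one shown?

January 30, 1997

Every date is a Thursday; gaps 28, 35, 28, 28, 35, 28 days.
Each is the last Thursday of its month (at least one falls on the 29th or later, ruling out '4th Thursday').
Last Thursday of October 1996: October 31, 1996.
November 1996 ends with Thursday November 28, 1996.
Last Thursday of December 1996: December 26, 1996.
Last Thursday of January 1997: January 30, 1997.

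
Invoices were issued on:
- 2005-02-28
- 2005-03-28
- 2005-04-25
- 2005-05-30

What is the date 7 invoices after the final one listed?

These are Mondays with 28, 28, 35-day gaps.
Each is the final Monday of its month — 2005-05-30 is past the 28th, so '4th Monday' doesn't fit.
Last Monday of June 2005: 2005-06-27.
July 2005 ends with Monday 2005-07-25.
Last Monday of August 2005: 2005-08-29.
Last Monday of September 2005: 2005-09-26.
Last Monday of October 2005: 2005-10-31.
November 2005 ends with Monday 2005-11-28.
December 2005 ends with Monday 2005-12-26.

2005-12-26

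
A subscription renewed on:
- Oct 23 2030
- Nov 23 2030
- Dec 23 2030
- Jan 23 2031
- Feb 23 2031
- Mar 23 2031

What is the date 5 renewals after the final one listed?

Aug 23 2031

Each date is the 23rd; the gaps (31, 30, 31, 31, 28) track the month lengths.
The rule is the 23rd of each month.
Next: April 2031 → Apr 23 2031.
Next: May 2031 → May 23 2031.
June 2031: Jun 23 2031.
July 2031: Jul 23 2031.
August 2031: Aug 23 2031.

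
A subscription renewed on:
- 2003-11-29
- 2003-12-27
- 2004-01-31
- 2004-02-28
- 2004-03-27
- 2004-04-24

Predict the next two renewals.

These are Saturdays with 28, 35, 28, 28, 28-day gaps.
Each is the final Saturday of its month — 2003-11-29 is past the 28th, so '4th Saturday' doesn't fit.
Last Saturday of May 2004: 2004-05-29.
June 2004 ends with Saturday 2004-06-26.

2004-05-29, 2004-06-26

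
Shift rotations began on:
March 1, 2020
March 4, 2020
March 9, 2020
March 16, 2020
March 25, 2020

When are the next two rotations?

The spacing grows by 2 each time: 3, 5, 7, 9 days.
Next gap: 11 days. March 25, 2020 + 11 days = April 5, 2020.
Next gap: 13 days. April 5, 2020 + 13 days = April 18, 2020.

April 5, 2020; April 18, 2020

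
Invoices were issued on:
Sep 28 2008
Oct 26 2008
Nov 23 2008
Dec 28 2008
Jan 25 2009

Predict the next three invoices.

Feb 22 2009, Mar 22 2009, Apr 26 2009

All dates are Sundays, 28, 28, 35, 28 days apart.
Specifically, the 4th Sunday of each month.
February 2009 — 4th Sunday is Feb 22 2009.
4th Sunday of March 2009: Mar 22 2009.
4th Sunday of April 2009: Apr 26 2009.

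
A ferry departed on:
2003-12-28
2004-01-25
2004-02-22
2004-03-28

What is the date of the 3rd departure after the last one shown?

Gaps: 28, 28, 35 days — a mix of 28 and 35. Every date is a Sunday.
Each is the 4th Sunday of its month.
April 2004 — 4th Sunday is 2004-04-25.
May 2004 — 4th Sunday is 2004-05-23.
June 2004 — 4th Sunday is 2004-06-27.

2004-06-27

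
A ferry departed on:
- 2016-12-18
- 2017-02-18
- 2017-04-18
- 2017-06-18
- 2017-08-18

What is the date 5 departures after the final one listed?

The day-of-month is always 18 (62, 59, 61, 61 days between events).
So this recurs on the 18th of every 2 months.
October 2017: 2017-10-18.
Next: December 2017 → 2017-12-18.
Next: February 2018 → 2018-02-18.
April 2018: 2018-04-18.
June 2018: 2018-06-18.

2018-06-18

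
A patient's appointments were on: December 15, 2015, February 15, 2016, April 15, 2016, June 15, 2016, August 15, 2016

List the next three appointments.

October 15, 2016; December 15, 2016; February 15, 2017

Each date is the 15th; the gaps (62, 60, 61, 61) track the month lengths.
The rule is the 15th of every 2 months.
Next: October 2016 → October 15, 2016.
December 2016: December 15, 2016.
Next: February 2017 → February 15, 2017.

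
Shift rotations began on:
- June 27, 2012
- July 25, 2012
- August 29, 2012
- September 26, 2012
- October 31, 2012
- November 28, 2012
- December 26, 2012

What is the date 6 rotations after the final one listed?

June 26, 2013

Every date is a Wednesday; gaps 28, 35, 28, 35, 28, 28 days.
Each is the last Wednesday of its month (at least one falls on the 29th or later, ruling out '4th Wednesday').
Last Wednesday of January 2013: January 30, 2013.
Last Wednesday of February 2013: February 27, 2013.
March 2013 ends with Wednesday March 27, 2013.
April 2013 ends with Wednesday April 24, 2013.
May 2013 ends with Wednesday May 29, 2013.
Last Wednesday of June 2013: June 26, 2013.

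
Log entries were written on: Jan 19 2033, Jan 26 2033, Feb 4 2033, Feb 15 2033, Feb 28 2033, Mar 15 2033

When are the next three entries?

Apr 1 2033, Apr 20 2033, May 11 2033

Gaps: 7, 9, 11, 13, 15 days — each gap is 2 larger than the previous one.
Next gap: 17 days. Mar 15 2033 + 17 days = Apr 1 2033.
Next gap: 19 days. Apr 1 2033 + 19 days = Apr 20 2033.
Next gap: 21 days. Apr 20 2033 + 21 days = May 11 2033.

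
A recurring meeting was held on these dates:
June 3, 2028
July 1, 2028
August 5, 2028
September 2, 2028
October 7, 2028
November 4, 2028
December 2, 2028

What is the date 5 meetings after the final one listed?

These are Saturdays at 28- or 35-day spacing (28, 35, 28, 35, 28, 28).
The pattern: 1st Saturday of the month.
January 2029 — 1st Saturday is January 6, 2029.
1st Saturday of February 2029: February 3, 2029.
March 2029 — 1st Saturday is March 3, 2029.
1st Saturday of April 2029: April 7, 2029.
May 2029 — 1st Saturday is May 5, 2029.

May 5, 2029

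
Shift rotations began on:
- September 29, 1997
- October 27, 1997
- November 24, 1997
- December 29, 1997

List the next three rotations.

January 26, 1998; February 23, 1998; March 30, 1998

Every date is a Monday; gaps 28, 28, 35 days.
Each is the last Monday of its month (at least one falls on the 29th or later, ruling out '4th Monday').
Last Monday of January 1998: January 26, 1998.
February 1998 ends with Monday February 23, 1998.
Last Monday of March 1998: March 30, 1998.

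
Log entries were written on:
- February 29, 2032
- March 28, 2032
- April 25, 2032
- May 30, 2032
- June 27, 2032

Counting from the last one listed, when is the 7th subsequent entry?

January 30, 2033

These are Sundays with 28, 28, 35, 28-day gaps.
Each is the final Sunday of its month — February 29, 2032 is past the 28th, so '4th Sunday' doesn't fit.
July 2032 ends with Sunday July 25, 2032.
Last Sunday of August 2032: August 29, 2032.
Last Sunday of September 2032: September 26, 2032.
October 2032 ends with Sunday October 31, 2032.
Last Sunday of November 2032: November 28, 2032.
December 2032 ends with Sunday December 26, 2032.
Last Sunday of January 2033: January 30, 2033.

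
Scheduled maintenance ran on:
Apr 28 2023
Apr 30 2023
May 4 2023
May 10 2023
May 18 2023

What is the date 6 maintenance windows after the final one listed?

Aug 16 2023

Intervals are 2, 4, 6, 8 days — an arithmetic progression with common difference 2.
Next gap: 10 days. May 18 2023 + 10 days = May 28 2023.
Next gap: 12 days. May 28 2023 + 12 days = Jun 9 2023.
Next gap: 14 days. Jun 9 2023 + 14 days = Jun 23 2023.
Next gap: 16 days. Jun 23 2023 + 16 days = Jul 9 2023.
Next gap: 18 days. Jul 9 2023 + 18 days = Jul 27 2023.
Next gap: 20 days. Jul 27 2023 + 20 days = Aug 16 2023.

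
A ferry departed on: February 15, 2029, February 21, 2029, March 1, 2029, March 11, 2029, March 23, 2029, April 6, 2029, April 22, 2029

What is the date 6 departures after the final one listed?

Gaps: 6, 8, 10, 12, 14, 16 days — each gap is 2 larger than the previous one.
Next gap: 18 days. April 22, 2029 + 18 days = May 10, 2029.
Next gap: 20 days. May 10, 2029 + 20 days = May 30, 2029.
Next gap: 22 days. May 30, 2029 + 22 days = June 21, 2029.
Next gap: 24 days. June 21, 2029 + 24 days = July 15, 2029.
Next gap: 26 days. July 15, 2029 + 26 days = August 10, 2029.
Next gap: 28 days. August 10, 2029 + 28 days = September 7, 2029.

September 7, 2029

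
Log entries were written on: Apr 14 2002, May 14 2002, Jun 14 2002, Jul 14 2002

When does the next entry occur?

Aug 14 2002

Each date is the 14th; the gaps (30, 31, 30) track the month lengths.
The rule is the 14th of each month.
August 2002: Aug 14 2002.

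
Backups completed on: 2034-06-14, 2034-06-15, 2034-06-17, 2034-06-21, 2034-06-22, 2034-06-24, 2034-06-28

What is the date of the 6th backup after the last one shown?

The gap pattern 1, 2, 4, 1, 2, 4 repeats every 3 events.
These are the Wednesdays, Thursdays and Saturdays of each week.
Next Thursday: 2034-06-29.
The following Saturday is 2034-07-01.
Next Wednesday: 2034-07-05.
Next Thursday: 2034-07-06.
Next Saturday: 2034-07-08.
The following Wednesday is 2034-07-12.

2034-07-12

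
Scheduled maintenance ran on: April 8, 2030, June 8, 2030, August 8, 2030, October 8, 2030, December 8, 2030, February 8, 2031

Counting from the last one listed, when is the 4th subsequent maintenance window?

Each date is the 8th; the gaps (61, 61, 61, 61, 62) track the month lengths.
The rule is the 8th of every 2 months.
Next: April 2031 → April 8, 2031.
June 2031: June 8, 2031.
Next: August 2031 → August 8, 2031.
Next: October 2031 → October 8, 2031.

October 8, 2031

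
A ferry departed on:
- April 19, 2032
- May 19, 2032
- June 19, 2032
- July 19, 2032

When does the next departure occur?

Each date is the 19th; the gaps (30, 31, 30) track the month lengths.
The rule is the 19th of each month.
Next: August 2032 → August 19, 2032.

August 19, 2032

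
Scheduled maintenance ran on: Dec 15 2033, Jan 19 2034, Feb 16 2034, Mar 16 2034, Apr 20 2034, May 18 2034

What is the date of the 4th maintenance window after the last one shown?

These are Thursdays at 28- or 35-day spacing (35, 28, 28, 35, 28).
The pattern: 3rd Thursday of the month.
3rd Thursday of June 2034: Jun 15 2034.
July 2034 — 3rd Thursday is Jul 20 2034.
August 2034 — 3rd Thursday is Aug 17 2034.
3rd Thursday of September 2034: Sep 21 2034.

Sep 21 2034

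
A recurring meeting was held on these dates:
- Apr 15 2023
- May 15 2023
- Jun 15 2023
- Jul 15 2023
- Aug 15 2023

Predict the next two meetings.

Gaps: 30, 31, 30, 31 days — not constant. Every event is on the 15th of the month.
Pattern: the 15th of each month.
Next: September 2023 → Sep 15 2023.
October 2023: Oct 15 2023.

Sep 15 2023, Oct 15 2023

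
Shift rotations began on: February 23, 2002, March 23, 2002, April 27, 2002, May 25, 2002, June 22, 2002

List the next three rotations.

These are Saturdays at 28- or 35-day spacing (28, 35, 28, 28).
The pattern: 4th Saturday of the month.
4th Saturday of July 2002: July 27, 2002.
August 2002 — 4th Saturday is August 24, 2002.
September 2002 — 4th Saturday is September 28, 2002.

July 27, 2002; August 24, 2002; September 28, 2002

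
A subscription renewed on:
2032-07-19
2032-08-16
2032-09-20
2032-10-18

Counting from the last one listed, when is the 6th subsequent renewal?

2033-04-18

All dates are Mondays, 28, 35, 28 days apart.
Specifically, the 3rd Monday of each month.
November 2032 — 3rd Monday is 2032-11-15.
December 2032 — 3rd Monday is 2032-12-20.
January 2033 — 3rd Monday is 2033-01-17.
February 2033 — 3rd Monday is 2033-02-21.
3rd Monday of March 2033: 2033-03-21.
3rd Monday of April 2033: 2033-04-18.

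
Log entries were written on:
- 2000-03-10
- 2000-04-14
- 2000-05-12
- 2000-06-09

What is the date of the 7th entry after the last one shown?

All dates are Fridays, 35, 28, 28 days apart.
Specifically, the 2nd Friday of each month.
July 2000 — 2nd Friday is 2000-07-14.
2nd Friday of August 2000: 2000-08-11.
2nd Friday of September 2000: 2000-09-08.
2nd Friday of October 2000: 2000-10-13.
November 2000 — 2nd Friday is 2000-11-10.
2nd Friday of December 2000: 2000-12-08.
2nd Friday of January 2001: 2001-01-12.

2001-01-12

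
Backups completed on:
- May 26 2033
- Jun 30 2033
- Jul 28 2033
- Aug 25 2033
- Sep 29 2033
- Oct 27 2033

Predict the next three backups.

Nov 24 2033, Dec 29 2033, Jan 26 2034

All Thursdays; the gaps (35, 28, 28, 35, 28) vary with month length.
This is the last Thursday of each month.
Last Thursday of November 2033: Nov 24 2033.
Last Thursday of December 2033: Dec 29 2033.
January 2034 ends with Thursday Jan 26 2034.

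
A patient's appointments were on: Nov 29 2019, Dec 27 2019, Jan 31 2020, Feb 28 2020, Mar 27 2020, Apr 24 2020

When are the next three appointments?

May 29 2020, Jun 26 2020, Jul 31 2020

All Fridays; the gaps (28, 35, 28, 28, 28) vary with month length.
This is the last Friday of each month.
May 2020 ends with Friday May 29 2020.
June 2020 ends with Friday Jun 26 2020.
July 2020 ends with Friday Jul 31 2020.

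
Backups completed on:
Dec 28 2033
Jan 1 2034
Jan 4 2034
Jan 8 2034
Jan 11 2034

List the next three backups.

Jan 15 2034, Jan 18 2034, Jan 22 2034

Gaps: 4, 3, 4, 3 days — not constant, but cyclic with period 2.
The events fall on every Wednesday and Sunday.
Next Sunday: Jan 15 2034.
The following Wednesday is Jan 18 2034.
The following Sunday is Jan 22 2034.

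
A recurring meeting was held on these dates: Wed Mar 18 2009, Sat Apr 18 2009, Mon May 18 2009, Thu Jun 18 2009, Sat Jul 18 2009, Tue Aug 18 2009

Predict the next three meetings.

Fri Sep 18 2009, Sun Oct 18 2009, Wed Nov 18 2009

The day-of-month is always 18 (31, 30, 31, 30, 31 days between events).
So this recurs on the 18th of each month.
Next: September 2009 → Fri Sep 18 2009.
October 2009: Sun Oct 18 2009.
November 2009: Wed Nov 18 2009.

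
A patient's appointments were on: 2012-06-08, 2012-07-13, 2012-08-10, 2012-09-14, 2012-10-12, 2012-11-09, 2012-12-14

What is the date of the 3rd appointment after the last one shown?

2013-03-08

Gaps: 35, 28, 35, 28, 28, 35 days — a mix of 28 and 35. Every date is a Friday.
Each is the 2nd Friday of its month.
January 2013 — 2nd Friday is 2013-01-11.
February 2013 — 2nd Friday is 2013-02-08.
2nd Friday of March 2013: 2013-03-08.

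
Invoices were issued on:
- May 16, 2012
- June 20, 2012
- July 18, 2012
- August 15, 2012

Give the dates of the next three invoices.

Gaps: 35, 28, 28 days — a mix of 28 and 35. Every date is a Wednesday.
Each is the 3rd Wednesday of its month.
September 2012 — 3rd Wednesday is September 19, 2012.
3rd Wednesday of October 2012: October 17, 2012.
3rd Wednesday of November 2012: November 21, 2012.

September 19, 2012; October 17, 2012; November 21, 2012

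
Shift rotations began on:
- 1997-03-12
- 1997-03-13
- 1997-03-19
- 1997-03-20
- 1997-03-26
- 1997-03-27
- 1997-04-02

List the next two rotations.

Gaps: 1, 6, 1, 6, 1, 6 days — not constant, but cyclic with period 2.
The events fall on every Wednesday and Thursday.
Next Thursday: 1997-04-03.
The following Wednesday is 1997-04-09.

1997-04-03, 1997-04-09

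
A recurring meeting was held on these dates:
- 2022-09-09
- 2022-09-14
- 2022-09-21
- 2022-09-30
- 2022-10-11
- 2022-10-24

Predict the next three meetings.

2022-11-08, 2022-11-25, 2022-12-14

The spacing grows by 2 each time: 5, 7, 9, 11, 13 days.
Next gap: 15 days. 2022-10-24 + 15 days = 2022-11-08.
Next gap: 17 days. 2022-11-08 + 17 days = 2022-11-25.
Next gap: 19 days. 2022-11-25 + 19 days = 2022-12-14.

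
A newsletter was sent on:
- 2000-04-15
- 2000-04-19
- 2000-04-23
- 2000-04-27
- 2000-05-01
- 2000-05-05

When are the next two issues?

2000-05-09, 2000-05-13

Gaps between consecutive events: 4, 4, 4, 4, 4 days — a constant 4-day interval.
2000-05-05 + 4 days = 2000-05-09.
2000-05-09 + 4 days = 2000-05-13.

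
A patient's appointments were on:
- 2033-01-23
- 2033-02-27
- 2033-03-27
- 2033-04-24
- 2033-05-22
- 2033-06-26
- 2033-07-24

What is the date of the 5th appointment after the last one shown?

All dates are Sundays, 35, 28, 28, 28, 35, 28 days apart.
Specifically, the 4th Sunday of each month.
August 2033 — 4th Sunday is 2033-08-28.
4th Sunday of September 2033: 2033-09-25.
October 2033 — 4th Sunday is 2033-10-23.
November 2033 — 4th Sunday is 2033-11-27.
December 2033 — 4th Sunday is 2033-12-25.

2033-12-25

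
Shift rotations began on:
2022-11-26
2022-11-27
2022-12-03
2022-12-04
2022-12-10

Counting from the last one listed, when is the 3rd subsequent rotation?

2022-12-18

Gaps: 1, 6, 1, 6 days — not constant, but cyclic with period 2.
The events fall on every Saturday and Sunday.
The following Sunday is 2022-12-11.
The following Saturday is 2022-12-17.
The following Sunday is 2022-12-18.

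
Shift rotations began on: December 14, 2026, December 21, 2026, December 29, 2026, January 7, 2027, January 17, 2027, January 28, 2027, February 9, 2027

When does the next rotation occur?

The spacing grows by 1 each time: 7, 8, 9, 10, 11, 12 days.
Next gap: 13 days. February 9, 2027 + 13 days = February 22, 2027.

February 22, 2027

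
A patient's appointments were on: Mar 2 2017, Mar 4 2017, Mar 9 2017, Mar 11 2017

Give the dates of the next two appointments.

Every event lands on a Thursday or Saturday (gaps cycle 2, 5, 2).
So the schedule is: every Thursday and Saturday.
The following Thursday is Mar 16 2017.
The following Saturday is Mar 18 2017.

Mar 16 2017, Mar 18 2017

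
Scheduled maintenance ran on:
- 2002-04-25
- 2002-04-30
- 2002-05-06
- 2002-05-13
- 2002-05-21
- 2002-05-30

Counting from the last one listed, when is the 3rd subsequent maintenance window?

2002-07-02

The spacing grows by 1 each time: 5, 6, 7, 8, 9 days.
Next gap: 10 days. 2002-05-30 + 10 days = 2002-06-09.
Next gap: 11 days. 2002-06-09 + 11 days = 2002-06-20.
Next gap: 12 days. 2002-06-20 + 12 days = 2002-07-02.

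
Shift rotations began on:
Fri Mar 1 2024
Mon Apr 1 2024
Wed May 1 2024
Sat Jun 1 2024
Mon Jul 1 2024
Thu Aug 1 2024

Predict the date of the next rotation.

Sun Sep 1 2024

The day-of-month is always 1 (31, 30, 31, 30, 31 days between events).
So this recurs on the 1st of each month.
September 2024: Sun Sep 1 2024.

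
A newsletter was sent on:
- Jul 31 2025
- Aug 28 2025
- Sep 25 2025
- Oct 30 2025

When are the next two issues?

Nov 27 2025, Dec 25 2025

Every date is a Thursday; gaps 28, 28, 35 days.
Each is the last Thursday of its month (at least one falls on the 29th or later, ruling out '4th Thursday').
Last Thursday of November 2025: Nov 27 2025.
Last Thursday of December 2025: Dec 25 2025.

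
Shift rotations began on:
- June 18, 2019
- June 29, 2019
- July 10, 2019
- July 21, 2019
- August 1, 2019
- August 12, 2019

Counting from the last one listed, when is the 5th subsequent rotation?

October 6, 2019

Every event comes 11 days after the last (11, 11, 11, 11, 11).
August 12, 2019 + 11 days = August 23, 2019.
August 23, 2019 + 11 days = September 3, 2019.
September 3, 2019 + 11 days = September 14, 2019.
September 14, 2019 + 11 days = September 25, 2019.
September 25, 2019 + 11 days = October 6, 2019.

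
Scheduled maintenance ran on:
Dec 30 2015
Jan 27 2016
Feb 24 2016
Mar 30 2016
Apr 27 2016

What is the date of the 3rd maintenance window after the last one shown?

Every date is a Wednesday; gaps 28, 28, 35, 28 days.
Each is the last Wednesday of its month (at least one falls on the 29th or later, ruling out '4th Wednesday').
Last Wednesday of May 2016: May 25 2016.
June 2016 ends with Wednesday Jun 29 2016.
Last Wednesday of July 2016: Jul 27 2016.

Jul 27 2016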